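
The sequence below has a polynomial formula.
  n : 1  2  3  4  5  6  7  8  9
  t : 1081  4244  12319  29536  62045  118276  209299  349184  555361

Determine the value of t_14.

3471236

3163  8075  17217  32509  56231  91023  139885  206177
4912  9142  15292  23722  34792  48862  66292
4230  6150  8430  11070  14070  17430
1920  2280  2640  3000  3360
360  360  360  360
Fifth differences constant at 360.
3360 + 360 = 3720;  17430 + 3720 = 21150;  66292 + 21150 = 87442;  206177 + 87442 = 293619;  555361 + 293619 = 848980
3720 + 360 = 4080;  21150 + 4080 = 25230;  87442 + 25230 = 112672;  293619 + 112672 = 406291;  848980 + 406291 = 1255271
4080 + 360 = 4440;  25230 + 4440 = 29670;  112672 + 29670 = 142342;  406291 + 142342 = 548633;  1255271 + 548633 = 1803904
4440 + 360 = 4800;  29670 + 4800 = 34470;  142342 + 34470 = 176812;  548633 + 176812 = 725445;  1803904 + 725445 = 2529349
4800 + 360 = 5160;  34470 + 5160 = 39630;  176812 + 39630 = 216442;  725445 + 216442 = 941887;  2529349 + 941887 = 3471236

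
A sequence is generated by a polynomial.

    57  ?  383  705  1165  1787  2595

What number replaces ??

175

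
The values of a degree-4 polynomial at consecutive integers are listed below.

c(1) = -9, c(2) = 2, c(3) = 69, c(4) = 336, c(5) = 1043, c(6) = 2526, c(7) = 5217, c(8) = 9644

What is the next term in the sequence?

16431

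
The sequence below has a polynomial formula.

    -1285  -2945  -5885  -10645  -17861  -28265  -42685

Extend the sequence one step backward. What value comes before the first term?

First differences: -1660, -2940, -4760, -7216, -10404, -14420
Second differences: -1280, -1820, -2456, -3188, -4016
Third differences: -540, -636, -732, -828
Fourth differences: -96, -96, -96
The fourth differences are constant at -96.
Work back: -540 + 96 = -444;  -1280 + 444 = -836;  -1660 + 836 = -824;  -1285 + 824 = -461

-461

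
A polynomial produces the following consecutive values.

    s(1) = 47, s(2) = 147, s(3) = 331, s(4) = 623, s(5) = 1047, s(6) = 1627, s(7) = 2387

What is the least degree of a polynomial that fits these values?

First differences: 100, 184, 292, 424, 580, 760
Second differences: 84, 108, 132, 156, 180
Third differences: 24, 24, 24, 24
The third differences are constant, so the polynomial has degree 3.

3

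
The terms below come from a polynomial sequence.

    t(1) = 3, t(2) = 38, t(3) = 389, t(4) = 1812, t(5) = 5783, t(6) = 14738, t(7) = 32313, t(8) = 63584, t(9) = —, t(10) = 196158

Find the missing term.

Using the first 8 terms:
D1: 35  351  1423  3971  8955  17575  31271
D2: 316  1072  2548  4984  8620  13696
D3: 756  1476  2436  3636  5076
D4: 720  960  1200  1440
D5: 240  240  240
Constant fifth difference = 240.
Extend forward: 1440 + 240 = 1680;  5076 + 1680 = 6756;  13696 + 6756 = 20452;  31271 + 20452 = 51723;  63584 + 51723 = 115307

115307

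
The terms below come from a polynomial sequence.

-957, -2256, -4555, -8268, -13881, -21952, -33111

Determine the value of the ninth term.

-67573

First differences: -1299 , -2299 , -3713 , -5613 , -8071 , -11159
Second differences: -1000 , -1414 , -1900 , -2458 , -3088
Third differences: -414 , -486 , -558 , -630
Fourth differences: -72 , -72 , -72
Constant fourth difference = -72, so extend:
-630 − 72 = -702;  -3088 − 702 = -3790;  -11159 − 3790 = -14949;  -33111 − 14949 = -48060
-702 − 72 = -774;  -3790 − 774 = -4564;  -14949 − 4564 = -19513;  -48060 − 19513 = -67573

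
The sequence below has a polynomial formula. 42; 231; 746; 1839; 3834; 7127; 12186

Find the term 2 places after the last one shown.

Δ: 189, 515, 1093, 1995, 3293, 5059
Δ²: 326, 578, 902, 1298, 1766
Δ³: 252, 324, 396, 468
Δ⁴: 72, 72, 72
Fourth differences constant at 72.
468 + 72 = 540;  1766 + 540 = 2306;  5059 + 2306 = 7365;  12186 + 7365 = 19551
540 + 72 = 612;  2306 + 612 = 2918;  7365 + 2918 = 10283;  19551 + 10283 = 29834

29834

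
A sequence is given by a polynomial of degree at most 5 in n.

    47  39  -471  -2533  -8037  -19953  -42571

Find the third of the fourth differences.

-1320

First differences: -8, -510, -2062, -5504, -11916, -22618
Second differences: -502, -1552, -3442, -6412, -10702
Third differences: -1050, -1890, -2970, -4290
Fourth differences: -840, -1080, -1320
Fifth differences: -240, -240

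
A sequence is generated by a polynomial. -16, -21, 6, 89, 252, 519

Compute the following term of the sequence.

-5  27  83  163  267
32  56  80  104
24  24  24
The third differences are constant (24).
104 + 24 = 128;  267 + 128 = 395;  519 + 395 = 914

914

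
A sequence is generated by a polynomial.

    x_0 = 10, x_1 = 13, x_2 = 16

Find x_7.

31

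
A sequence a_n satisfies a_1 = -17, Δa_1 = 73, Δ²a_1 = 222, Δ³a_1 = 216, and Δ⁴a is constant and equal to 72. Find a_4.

Build the table forward from the leading diagonal:
Δ⁴: 72, 72, 72, 72
Δ³: 216, 288, 360, 432
Δ²: 222, 438, 726, 1086
Δ: 73, 295, 733, 1459
a: -17, 56, 351, 1084

1084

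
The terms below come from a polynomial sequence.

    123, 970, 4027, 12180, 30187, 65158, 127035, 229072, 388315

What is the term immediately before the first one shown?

D1: 847  3057  8153  18007  34971  61877  102037  159243
D2: 2210  5096  9854  16964  26906  40160  57206
D3: 2886  4758  7110  9942  13254  17046
D4: 1872  2352  2832  3312  3792
D5: 480  480  480  480
The fifth differences are constant at 480.
Work back: 1872 − 480 = 1392;  2886 − 1392 = 1494;  2210 − 1494 = 716;  847 − 716 = 131;  123 − 131 = -8

-8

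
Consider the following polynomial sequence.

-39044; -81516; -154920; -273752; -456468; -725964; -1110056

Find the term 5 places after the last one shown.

-6127896

Δ: -42472, -73404, -118832, -182716, -269496, -384092
Δ²: -30932, -45428, -63884, -86780, -114596
Δ³: -14496, -18456, -22896, -27816
Δ⁴: -3960, -4440, -4920
Δ⁵: -480, -480
Constant fifth difference = -480, so extend:
-4920 − 480 = -5400;  -27816 − 5400 = -33216;  -114596 − 33216 = -147812;  -384092 − 147812 = -531904;  -1110056 − 531904 = -1641960
-5400 − 480 = -5880;  -33216 − 5880 = -39096;  -147812 − 39096 = -186908;  -531904 − 186908 = -718812;  -1641960 − 718812 = -2360772
-5880 − 480 = -6360;  -39096 − 6360 = -45456;  -186908 − 45456 = -232364;  -718812 − 232364 = -951176;  -2360772 − 951176 = -3311948
-6360 − 480 = -6840;  -45456 − 6840 = -52296;  -232364 − 52296 = -284660;  -951176 − 284660 = -1235836;  -3311948 − 1235836 = -4547784
-6840 − 480 = -7320;  -52296 − 7320 = -59616;  -284660 − 59616 = -344276;  -1235836 − 344276 = -1580112;  -4547784 − 1580112 = -6127896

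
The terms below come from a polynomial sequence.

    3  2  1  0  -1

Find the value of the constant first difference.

First differences: -1, -1, -1, -1

-1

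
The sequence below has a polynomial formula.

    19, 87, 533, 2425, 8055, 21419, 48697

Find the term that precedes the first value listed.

5

68  446  1892  5630  13364  27278
378  1446  3738  7734  13914
1068  2292  3996  6180
1224  1704  2184
480  480
The fifth differences are constant at 480.
Work back: 1224 − 480 = 744;  1068 − 744 = 324;  378 − 324 = 54;  68 − 54 = 14;  19 − 14 = 5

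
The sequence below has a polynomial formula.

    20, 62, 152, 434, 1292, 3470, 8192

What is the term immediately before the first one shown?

2

Δ: 42, 90, 282, 858, 2178, 4722
Δ²: 48, 192, 576, 1320, 2544
Δ³: 144, 384, 744, 1224
Δ⁴: 240, 360, 480
Δ⁵: 120, 120
The fifth differences are constant at 120.
Work back: 240 − 120 = 120;  144 − 120 = 24;  48 − 24 = 24;  42 − 24 = 18;  20 − 18 = 2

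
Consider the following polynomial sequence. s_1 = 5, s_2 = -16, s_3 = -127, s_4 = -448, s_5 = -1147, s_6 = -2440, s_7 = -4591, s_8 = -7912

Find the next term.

Δ: -21, -111, -321, -699, -1293, -2151, -3321
Δ²: -90, -210, -378, -594, -858, -1170
Δ³: -120, -168, -216, -264, -312
Δ⁴: -48, -48, -48, -48
Fourth differences constant at -48.
-312 − 48 = -360;  -1170 − 360 = -1530;  -3321 − 1530 = -4851;  -7912 − 4851 = -12763

-12763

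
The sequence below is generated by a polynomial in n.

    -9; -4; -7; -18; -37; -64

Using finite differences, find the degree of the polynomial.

2

5, -3, -11, -19, -27
-8, -8, -8, -8
The second differences are constant, so the polynomial has degree 2.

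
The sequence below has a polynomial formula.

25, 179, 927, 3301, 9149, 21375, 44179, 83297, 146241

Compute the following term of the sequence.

242539

Δ: 154, 748, 2374, 5848, 12226, 22804, 39118, 62944
Δ²: 594, 1626, 3474, 6378, 10578, 16314, 23826
Δ³: 1032, 1848, 2904, 4200, 5736, 7512
Δ⁴: 816, 1056, 1296, 1536, 1776
Δ⁵: 240, 240, 240, 240
Constant fifth difference = 240, so extend:
1776 + 240 = 2016;  7512 + 2016 = 9528;  23826 + 9528 = 33354;  62944 + 33354 = 96298;  146241 + 96298 = 242539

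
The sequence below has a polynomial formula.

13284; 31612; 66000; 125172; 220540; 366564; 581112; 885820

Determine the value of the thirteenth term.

4828140

First differences: 18328  34388  59172  95368  146024  214548  304708
Second differences: 16060  24784  36196  50656  68524  90160
Third differences: 8724  11412  14460  17868  21636
Fourth differences: 2688  3048  3408  3768
Fifth differences: 360  360  360
The fifth differences are constant (360).
3768 + 360 = 4128;  21636 + 4128 = 25764;  90160 + 25764 = 115924;  304708 + 115924 = 420632;  885820 + 420632 = 1306452
4128 + 360 = 4488;  25764 + 4488 = 30252;  115924 + 30252 = 146176;  420632 + 146176 = 566808;  1306452 + 566808 = 1873260
4488 + 360 = 4848;  30252 + 4848 = 35100;  146176 + 35100 = 181276;  566808 + 181276 = 748084;  1873260 + 748084 = 2621344
4848 + 360 = 5208;  35100 + 5208 = 40308;  181276 + 40308 = 221584;  748084 + 221584 = 969668;  2621344 + 969668 = 3591012
5208 + 360 = 5568;  40308 + 5568 = 45876;  221584 + 45876 = 267460;  969668 + 267460 = 1237128;  3591012 + 1237128 = 4828140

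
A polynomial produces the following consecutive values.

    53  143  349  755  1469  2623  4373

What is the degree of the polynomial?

90, 206, 406, 714, 1154, 1750
116, 200, 308, 440, 596
84, 108, 132, 156
24, 24, 24
The fourth differences are constant, so the polynomial has degree 4.

4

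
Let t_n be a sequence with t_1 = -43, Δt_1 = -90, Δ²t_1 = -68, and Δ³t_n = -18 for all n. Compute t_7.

Build the table forward from the leading diagonal:
Δ³: -18  -18  -18  -18  -18  -18  -18
Δ²: -68  -86  -104  -122  -140  -158  -176
Δ: -90  -158  -244  -348  -470  -610  -768
t: -43  -133  -291  -535  -883  -1353  -1963

-1963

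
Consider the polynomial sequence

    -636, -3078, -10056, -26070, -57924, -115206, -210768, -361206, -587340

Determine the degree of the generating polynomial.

5

Δ: -2442, -6978, -16014, -31854, -57282, -95562, -150438, -226134
Δ²: -4536, -9036, -15840, -25428, -38280, -54876, -75696
Δ³: -4500, -6804, -9588, -12852, -16596, -20820
Δ⁴: -2304, -2784, -3264, -3744, -4224
Δ⁵: -480, -480, -480, -480
The fifth differences are constant, so the polynomial has degree 5.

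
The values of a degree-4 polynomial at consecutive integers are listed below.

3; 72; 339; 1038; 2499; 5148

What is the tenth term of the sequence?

39504

69  267  699  1461  2649
198  432  762  1188
234  330  426
96  96
The fourth differences are constant (96).
426 + 96 = 522;  1188 + 522 = 1710;  2649 + 1710 = 4359;  5148 + 4359 = 9507
522 + 96 = 618;  1710 + 618 = 2328;  4359 + 2328 = 6687;  9507 + 6687 = 16194
618 + 96 = 714;  2328 + 714 = 3042;  6687 + 3042 = 9729;  16194 + 9729 = 25923
714 + 96 = 810;  3042 + 810 = 3852;  9729 + 3852 = 13581;  25923 + 13581 = 39504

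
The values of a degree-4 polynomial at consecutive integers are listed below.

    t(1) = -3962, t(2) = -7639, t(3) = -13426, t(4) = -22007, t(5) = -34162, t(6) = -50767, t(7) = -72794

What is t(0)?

-1807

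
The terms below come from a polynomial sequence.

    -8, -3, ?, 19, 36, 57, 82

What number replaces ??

6

Using the last 4 terms:
Δ: 17  21  25
Δ²: 4  4
Constant second difference = 4.
Extend backward: 17 − 4 = 13;  19 − 13 = 6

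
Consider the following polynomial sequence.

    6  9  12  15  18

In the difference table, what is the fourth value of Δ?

D1: 3, 3, 3, 3

3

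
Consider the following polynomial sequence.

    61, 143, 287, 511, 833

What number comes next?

1271

Δ: 82, 144, 224, 322
Δ²: 62, 80, 98
Δ³: 18, 18
Third differences constant at 18.
98 + 18 = 116;  322 + 116 = 438;  833 + 438 = 1271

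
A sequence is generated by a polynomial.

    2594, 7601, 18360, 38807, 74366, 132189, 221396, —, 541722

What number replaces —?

Using the first 7 terms:
First differences: 5007  10759  20447  35559  57823  89207
Second differences: 5752  9688  15112  22264  31384
Third differences: 3936  5424  7152  9120
Fourth differences: 1488  1728  1968
Fifth differences: 240  240
Constant fifth difference = 240.
Extend forward: 1968 + 240 = 2208;  9120 + 2208 = 11328;  31384 + 11328 = 42712;  89207 + 42712 = 131919;  221396 + 131919 = 353315

353315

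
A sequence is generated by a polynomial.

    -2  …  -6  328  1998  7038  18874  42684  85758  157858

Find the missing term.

-6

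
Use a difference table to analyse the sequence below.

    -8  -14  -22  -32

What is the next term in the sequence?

-44

D1: -6, -8, -10
D2: -2, -2
The second differences are constant (-2).
-10 − 2 = -12;  -32 − 12 = -44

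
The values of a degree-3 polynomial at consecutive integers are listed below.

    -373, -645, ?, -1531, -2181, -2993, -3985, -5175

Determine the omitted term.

Using the last 5 terms:
Δ: -650  -812  -992  -1190
Δ²: -162  -180  -198
Δ³: -18  -18
Constant third difference = -18.
Extend backward: -162 + 18 = -144;  -650 + 144 = -506;  -1531 + 506 = -1025

-1025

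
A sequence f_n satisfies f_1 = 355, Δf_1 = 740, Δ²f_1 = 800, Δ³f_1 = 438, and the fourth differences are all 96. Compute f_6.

16915

Build the table forward from the leading diagonal:
D4: 96  96  96  96  96  96
D3: 438  534  630  726  822  918
D2: 800  1238  1772  2402  3128  3950
D1: 740  1540  2778  4550  6952  10080
f: 355  1095  2635  5413  9963  16915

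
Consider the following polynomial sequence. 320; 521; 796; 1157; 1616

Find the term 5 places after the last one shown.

Δ: 201, 275, 361, 459
Δ²: 74, 86, 98
Δ³: 12, 12
Third differences constant at 12.
98 + 12 = 110;  459 + 110 = 569;  1616 + 569 = 2185
110 + 12 = 122;  569 + 122 = 691;  2185 + 691 = 2876
122 + 12 = 134;  691 + 134 = 825;  2876 + 825 = 3701
134 + 12 = 146;  825 + 146 = 971;  3701 + 971 = 4672
146 + 12 = 158;  971 + 158 = 1129;  4672 + 1129 = 5801

5801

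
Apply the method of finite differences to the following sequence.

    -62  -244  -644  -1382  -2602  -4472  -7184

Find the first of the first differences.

-182

First differences: -182, -400, -738, -1220, -1870, -2712
Second differences: -218, -338, -482, -650, -842
Third differences: -120, -144, -168, -192
Fourth differences: -24, -24, -24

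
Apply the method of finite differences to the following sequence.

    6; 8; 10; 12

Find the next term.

14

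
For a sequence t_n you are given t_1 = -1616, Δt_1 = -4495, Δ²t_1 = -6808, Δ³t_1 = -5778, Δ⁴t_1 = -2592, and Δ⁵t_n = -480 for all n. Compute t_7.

-288026

Build the table forward from the leading diagonal:
D5: -480, -480, -480, -480, -480, -480, -480
D4: -2592, -3072, -3552, -4032, -4512, -4992, -5472
D3: -5778, -8370, -11442, -14994, -19026, -23538, -28530
D2: -6808, -12586, -20956, -32398, -47392, -66418, -89956
D1: -4495, -11303, -23889, -44845, -77243, -124635, -191053
t: -1616, -6111, -17414, -41303, -86148, -163391, -288026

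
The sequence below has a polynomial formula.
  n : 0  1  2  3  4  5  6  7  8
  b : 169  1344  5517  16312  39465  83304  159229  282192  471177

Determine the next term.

749680

First differences: 1175, 4173, 10795, 23153, 43839, 75925, 122963, 188985
Second differences: 2998, 6622, 12358, 20686, 32086, 47038, 66022
Third differences: 3624, 5736, 8328, 11400, 14952, 18984
Fourth differences: 2112, 2592, 3072, 3552, 4032
Fifth differences: 480, 480, 480, 480
The fifth differences are constant (480).
4032 + 480 = 4512;  18984 + 4512 = 23496;  66022 + 23496 = 89518;  188985 + 89518 = 278503;  471177 + 278503 = 749680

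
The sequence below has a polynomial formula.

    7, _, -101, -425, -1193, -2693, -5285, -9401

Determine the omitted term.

-5

Using the last 6 terms:
Δ: -324  -768  -1500  -2592  -4116
Δ²: -444  -732  -1092  -1524
Δ³: -288  -360  -432
Δ⁴: -72  -72
Constant fourth difference = -72.
Extend backward: -288 + 72 = -216;  -444 + 216 = -228;  -324 + 228 = -96;  -101 + 96 = -5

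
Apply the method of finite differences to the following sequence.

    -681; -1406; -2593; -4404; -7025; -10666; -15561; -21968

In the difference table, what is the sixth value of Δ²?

D1: -725, -1187, -1811, -2621, -3641, -4895, -6407
D2: -462, -624, -810, -1020, -1254, -1512
D3: -162, -186, -210, -234, -258
D4: -24, -24, -24, -24

-1512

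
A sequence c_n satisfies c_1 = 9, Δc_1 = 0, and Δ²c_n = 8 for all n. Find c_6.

Build the table forward from the leading diagonal:
Δ²: 8  8  8  8  8  8
Δ: 0  8  16  24  32  40
c: 9  9  17  33  57  89

89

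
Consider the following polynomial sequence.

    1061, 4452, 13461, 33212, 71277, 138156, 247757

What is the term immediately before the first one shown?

132

D1: 3391  9009  19751  38065  66879  109601
D2: 5618  10742  18314  28814  42722
D3: 5124  7572  10500  13908
D4: 2448  2928  3408
D5: 480  480
The fifth differences are constant at 480.
Work back: 2448 − 480 = 1968;  5124 − 1968 = 3156;  5618 − 3156 = 2462;  3391 − 2462 = 929;  1061 − 929 = 132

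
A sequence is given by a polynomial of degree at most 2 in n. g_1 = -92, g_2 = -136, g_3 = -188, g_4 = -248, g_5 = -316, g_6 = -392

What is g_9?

-668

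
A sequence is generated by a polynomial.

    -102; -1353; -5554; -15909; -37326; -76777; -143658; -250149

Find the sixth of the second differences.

-39610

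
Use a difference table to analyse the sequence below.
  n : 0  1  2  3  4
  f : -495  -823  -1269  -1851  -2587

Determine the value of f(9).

-9207

Δ: -328, -446, -582, -736
Δ²: -118, -136, -154
Δ³: -18, -18
The third differences are constant (-18).
-154 − 18 = -172;  -736 − 172 = -908;  -2587 − 908 = -3495
-172 − 18 = -190;  -908 − 190 = -1098;  -3495 − 1098 = -4593
-190 − 18 = -208;  -1098 − 208 = -1306;  -4593 − 1306 = -5899
-208 − 18 = -226;  -1306 − 226 = -1532;  -5899 − 1532 = -7431
-226 − 18 = -244;  -1532 − 244 = -1776;  -7431 − 1776 = -9207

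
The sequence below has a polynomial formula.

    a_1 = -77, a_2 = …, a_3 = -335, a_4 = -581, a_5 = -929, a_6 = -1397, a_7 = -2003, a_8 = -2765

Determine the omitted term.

Using the last 6 terms:
Δ: -246, -348, -468, -606, -762
Δ²: -102, -120, -138, -156
Δ³: -18, -18, -18
Constant third difference = -18.
Extend backward: -102 + 18 = -84;  -246 + 84 = -162;  -335 + 162 = -173

-173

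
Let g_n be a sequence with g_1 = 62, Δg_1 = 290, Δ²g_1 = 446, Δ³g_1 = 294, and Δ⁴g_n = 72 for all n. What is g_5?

Build the table forward from the leading diagonal:
Fourth differences: 72, 72, 72, 72, 72
Third differences: 294, 366, 438, 510, 582
Second differences: 446, 740, 1106, 1544, 2054
First differences: 290, 736, 1476, 2582, 4126
g: 62, 352, 1088, 2564, 5146

5146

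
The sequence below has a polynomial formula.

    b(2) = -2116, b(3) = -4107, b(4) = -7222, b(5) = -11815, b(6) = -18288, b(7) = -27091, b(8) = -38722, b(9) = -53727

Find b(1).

-943

D1: -1991  -3115  -4593  -6473  -8803  -11631  -15005
D2: -1124  -1478  -1880  -2330  -2828  -3374
D3: -354  -402  -450  -498  -546
D4: -48  -48  -48  -48
The fourth differences are constant at -48.
Work back: -354 + 48 = -306;  -1124 + 306 = -818;  -1991 + 818 = -1173;  -2116 + 1173 = -943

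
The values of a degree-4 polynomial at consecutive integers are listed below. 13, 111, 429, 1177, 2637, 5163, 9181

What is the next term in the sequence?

98, 318, 748, 1460, 2526, 4018
220, 430, 712, 1066, 1492
210, 282, 354, 426
72, 72, 72
The fourth differences are constant (72).
426 + 72 = 498;  1492 + 498 = 1990;  4018 + 1990 = 6008;  9181 + 6008 = 15189

15189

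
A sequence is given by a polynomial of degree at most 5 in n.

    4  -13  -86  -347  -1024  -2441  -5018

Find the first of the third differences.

-132

Δ: -17, -73, -261, -677, -1417, -2577
Δ²: -56, -188, -416, -740, -1160
Δ³: -132, -228, -324, -420
Δ⁴: -96, -96, -96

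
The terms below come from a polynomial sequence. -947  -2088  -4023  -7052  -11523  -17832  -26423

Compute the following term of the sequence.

-37788

First differences: -1141, -1935, -3029, -4471, -6309, -8591
Second differences: -794, -1094, -1442, -1838, -2282
Third differences: -300, -348, -396, -444
Fourth differences: -48, -48, -48
Constant fourth difference = -48, so extend:
-444 − 48 = -492;  -2282 − 492 = -2774;  -8591 − 2774 = -11365;  -26423 − 11365 = -37788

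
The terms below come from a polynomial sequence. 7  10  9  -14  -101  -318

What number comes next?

D1: 3  -1  -23  -87  -217
D2: -4  -22  -64  -130
D3: -18  -42  -66
D4: -24  -24
The fourth differences are constant (-24).
-66 − 24 = -90;  -130 − 90 = -220;  -217 − 220 = -437;  -318 − 437 = -755

-755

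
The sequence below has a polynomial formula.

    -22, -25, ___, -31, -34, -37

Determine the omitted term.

-28

Using the last 3 terms:
-3, -3
Constant first difference = -3.
Extend backward: -31 + 3 = -28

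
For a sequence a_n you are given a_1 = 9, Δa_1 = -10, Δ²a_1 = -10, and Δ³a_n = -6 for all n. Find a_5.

-115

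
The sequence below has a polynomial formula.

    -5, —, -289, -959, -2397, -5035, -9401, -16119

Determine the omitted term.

-51

Using the last 6 terms:
D1: -670, -1438, -2638, -4366, -6718
D2: -768, -1200, -1728, -2352
D3: -432, -528, -624
D4: -96, -96
Constant fourth difference = -96.
Extend backward: -432 + 96 = -336;  -768 + 336 = -432;  -670 + 432 = -238;  -289 + 238 = -51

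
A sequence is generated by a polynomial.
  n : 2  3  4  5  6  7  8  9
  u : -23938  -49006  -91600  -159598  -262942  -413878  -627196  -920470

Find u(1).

-10342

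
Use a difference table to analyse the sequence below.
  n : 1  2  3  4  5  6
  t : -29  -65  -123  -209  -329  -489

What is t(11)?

Δ: -36, -58, -86, -120, -160
Δ²: -22, -28, -34, -40
Δ³: -6, -6, -6
Constant third difference = -6, so extend:
-40 − 6 = -46;  -160 − 46 = -206;  -489 − 206 = -695
-46 − 6 = -52;  -206 − 52 = -258;  -695 − 258 = -953
-52 − 6 = -58;  -258 − 58 = -316;  -953 − 316 = -1269
-58 − 6 = -64;  -316 − 64 = -380;  -1269 − 380 = -1649
-64 − 6 = -70;  -380 − 70 = -450;  -1649 − 450 = -2099

-2099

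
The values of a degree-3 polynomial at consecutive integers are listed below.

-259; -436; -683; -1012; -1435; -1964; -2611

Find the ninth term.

-4307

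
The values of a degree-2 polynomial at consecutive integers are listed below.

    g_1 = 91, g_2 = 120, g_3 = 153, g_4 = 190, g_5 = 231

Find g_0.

66

29, 33, 37, 41
4, 4, 4
The second differences are constant at 4.
Work back: 29 − 4 = 25;  91 − 25 = 66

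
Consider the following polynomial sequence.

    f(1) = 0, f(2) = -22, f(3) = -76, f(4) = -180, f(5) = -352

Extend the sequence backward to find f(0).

First differences: -22  -54  -104  -172
Second differences: -32  -50  -68
Third differences: -18  -18
The third differences are constant at -18.
Work back: -32 + 18 = -14;  -22 + 14 = -8;  0 + 8 = 8

8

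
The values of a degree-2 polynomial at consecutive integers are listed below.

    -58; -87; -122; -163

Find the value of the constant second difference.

D1: -29, -35, -41
D2: -6, -6

-6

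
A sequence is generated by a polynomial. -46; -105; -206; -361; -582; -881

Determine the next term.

-1270

Δ: -59, -101, -155, -221, -299
Δ²: -42, -54, -66, -78
Δ³: -12, -12, -12
Third differences constant at -12.
-78 − 12 = -90;  -299 − 90 = -389;  -881 − 389 = -1270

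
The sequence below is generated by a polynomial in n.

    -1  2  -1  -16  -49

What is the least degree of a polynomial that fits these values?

3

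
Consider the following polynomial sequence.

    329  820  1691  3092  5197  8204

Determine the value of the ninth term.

24977

D1: 491 , 871 , 1401 , 2105 , 3007
D2: 380 , 530 , 704 , 902
D3: 150 , 174 , 198
D4: 24 , 24
The fourth differences are constant (24).
198 + 24 = 222;  902 + 222 = 1124;  3007 + 1124 = 4131;  8204 + 4131 = 12335
222 + 24 = 246;  1124 + 246 = 1370;  4131 + 1370 = 5501;  12335 + 5501 = 17836
246 + 24 = 270;  1370 + 270 = 1640;  5501 + 1640 = 7141;  17836 + 7141 = 24977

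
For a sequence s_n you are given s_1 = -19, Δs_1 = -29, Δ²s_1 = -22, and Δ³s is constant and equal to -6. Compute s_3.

Build the table forward from the leading diagonal:
D3: -6  -6  -6
D2: -22  -28  -34
D1: -29  -51  -79
s: -19  -48  -99

-99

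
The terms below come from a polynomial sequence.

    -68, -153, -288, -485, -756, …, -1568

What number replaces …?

Using the first 5 terms:
-85, -135, -197, -271
-50, -62, -74
-12, -12
Constant third difference = -12.
Extend forward: -74 − 12 = -86;  -271 − 86 = -357;  -756 − 357 = -1113

-1113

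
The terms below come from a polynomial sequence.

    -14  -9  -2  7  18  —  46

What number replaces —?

31

Using the first 5 terms:
First differences: 5, 7, 9, 11
Second differences: 2, 2, 2
Constant second difference = 2.
Extend forward: 11 + 2 = 13;  18 + 13 = 31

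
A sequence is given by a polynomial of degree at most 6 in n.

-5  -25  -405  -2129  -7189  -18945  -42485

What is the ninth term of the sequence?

-156069

First differences: -20 , -380 , -1724 , -5060 , -11756 , -23540
Second differences: -360 , -1344 , -3336 , -6696 , -11784
Third differences: -984 , -1992 , -3360 , -5088
Fourth differences: -1008 , -1368 , -1728
Fifth differences: -360 , -360
Constant fifth difference = -360, so extend:
-1728 − 360 = -2088;  -5088 − 2088 = -7176;  -11784 − 7176 = -18960;  -23540 − 18960 = -42500;  -42485 − 42500 = -84985
-2088 − 360 = -2448;  -7176 − 2448 = -9624;  -18960 − 9624 = -28584;  -42500 − 28584 = -71084;  -84985 − 71084 = -156069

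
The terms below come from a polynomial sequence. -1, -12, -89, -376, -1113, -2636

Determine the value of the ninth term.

-16721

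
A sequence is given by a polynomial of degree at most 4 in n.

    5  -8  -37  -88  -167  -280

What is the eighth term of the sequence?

-632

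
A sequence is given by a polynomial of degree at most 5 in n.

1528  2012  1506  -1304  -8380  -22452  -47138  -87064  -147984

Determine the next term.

-236900

Δ: 484, -506, -2810, -7076, -14072, -24686, -39926, -60920
Δ²: -990, -2304, -4266, -6996, -10614, -15240, -20994
Δ³: -1314, -1962, -2730, -3618, -4626, -5754
Δ⁴: -648, -768, -888, -1008, -1128
Δ⁵: -120, -120, -120, -120
Constant fifth difference = -120, so extend:
-1128 − 120 = -1248;  -5754 − 1248 = -7002;  -20994 − 7002 = -27996;  -60920 − 27996 = -88916;  -147984 − 88916 = -236900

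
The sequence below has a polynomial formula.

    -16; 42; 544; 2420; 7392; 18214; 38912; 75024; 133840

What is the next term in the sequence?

Δ: 58, 502, 1876, 4972, 10822, 20698, 36112, 58816
Δ²: 444, 1374, 3096, 5850, 9876, 15414, 22704
Δ³: 930, 1722, 2754, 4026, 5538, 7290
Δ⁴: 792, 1032, 1272, 1512, 1752
Δ⁵: 240, 240, 240, 240
Fifth differences constant at 240.
1752 + 240 = 1992;  7290 + 1992 = 9282;  22704 + 9282 = 31986;  58816 + 31986 = 90802;  133840 + 90802 = 224642

224642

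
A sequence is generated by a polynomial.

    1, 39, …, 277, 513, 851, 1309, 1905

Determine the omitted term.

125

Using the last 5 terms:
Δ: 236, 338, 458, 596
Δ²: 102, 120, 138
Δ³: 18, 18
Constant third difference = 18.
Extend backward: 102 − 18 = 84;  236 − 84 = 152;  277 − 152 = 125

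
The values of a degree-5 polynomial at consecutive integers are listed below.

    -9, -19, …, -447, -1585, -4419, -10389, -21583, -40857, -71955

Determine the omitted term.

-93

Using the last 7 terms:
-1138  -2834  -5970  -11194  -19274  -31098
-1696  -3136  -5224  -8080  -11824
-1440  -2088  -2856  -3744
-648  -768  -888
-120  -120
Constant fifth difference = -120.
Extend backward: -648 + 120 = -528;  -1440 + 528 = -912;  -1696 + 912 = -784;  -1138 + 784 = -354;  -447 + 354 = -93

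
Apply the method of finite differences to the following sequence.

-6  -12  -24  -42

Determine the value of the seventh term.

-132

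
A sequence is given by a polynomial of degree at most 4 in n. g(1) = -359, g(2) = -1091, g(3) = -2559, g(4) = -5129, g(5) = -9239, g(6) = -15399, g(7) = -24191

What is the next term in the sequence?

First differences: -732  -1468  -2570  -4110  -6160  -8792
Second differences: -736  -1102  -1540  -2050  -2632
Third differences: -366  -438  -510  -582
Fourth differences: -72  -72  -72
Constant fourth difference = -72, so extend:
-582 − 72 = -654;  -2632 − 654 = -3286;  -8792 − 3286 = -12078;  -24191 − 12078 = -36269

-36269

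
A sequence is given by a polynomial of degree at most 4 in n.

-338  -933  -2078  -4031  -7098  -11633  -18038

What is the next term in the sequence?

-26763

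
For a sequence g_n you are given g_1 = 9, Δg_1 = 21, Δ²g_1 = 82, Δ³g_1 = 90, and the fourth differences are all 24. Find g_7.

Build the table forward from the leading diagonal:
D4: 24  24  24  24  24  24  24
D3: 90  114  138  162  186  210  234
D2: 82  172  286  424  586  772  982
D1: 21  103  275  561  985  1571  2343
g: 9  30  133  408  969  1954  3525

3525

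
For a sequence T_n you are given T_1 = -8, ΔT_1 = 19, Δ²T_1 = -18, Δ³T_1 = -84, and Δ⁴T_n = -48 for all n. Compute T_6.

Build the table forward from the leading diagonal:
D4: -48  -48  -48  -48  -48  -48
D3: -84  -132  -180  -228  -276  -324
D2: -18  -102  -234  -414  -642  -918
D1: 19  1  -101  -335  -749  -1391
T: -8  11  12  -89  -424  -1173

-1173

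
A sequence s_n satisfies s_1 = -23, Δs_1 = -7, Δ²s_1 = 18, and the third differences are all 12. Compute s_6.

Build the table forward from the leading diagonal:
Third differences: 12  12  12  12  12  12
Second differences: 18  30  42  54  66  78
First differences: -7  11  41  83  137  203
s: -23  -30  -19  22  105  242

242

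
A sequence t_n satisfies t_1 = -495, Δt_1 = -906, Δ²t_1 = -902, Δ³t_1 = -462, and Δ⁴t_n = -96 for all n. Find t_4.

Build the table forward from the leading diagonal:
Δ⁴: -96  -96  -96  -96
Δ³: -462  -558  -654  -750
Δ²: -902  -1364  -1922  -2576
Δ: -906  -1808  -3172  -5094
t: -495  -1401  -3209  -6381

-6381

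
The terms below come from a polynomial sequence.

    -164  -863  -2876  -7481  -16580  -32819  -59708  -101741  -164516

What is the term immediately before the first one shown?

First differences: -699, -2013, -4605, -9099, -16239, -26889, -42033, -62775
Second differences: -1314, -2592, -4494, -7140, -10650, -15144, -20742
Third differences: -1278, -1902, -2646, -3510, -4494, -5598
Fourth differences: -624, -744, -864, -984, -1104
Fifth differences: -120, -120, -120, -120
The fifth differences are constant at -120.
Work back: -624 + 120 = -504;  -1278 + 504 = -774;  -1314 + 774 = -540;  -699 + 540 = -159;  -164 + 159 = -5

-5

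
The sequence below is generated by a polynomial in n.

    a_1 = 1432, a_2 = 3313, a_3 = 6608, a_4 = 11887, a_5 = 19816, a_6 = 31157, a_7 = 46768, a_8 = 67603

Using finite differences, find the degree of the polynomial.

4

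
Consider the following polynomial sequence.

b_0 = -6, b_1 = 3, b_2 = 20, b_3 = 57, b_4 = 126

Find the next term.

239

Δ: 9 , 17 , 37 , 69
Δ²: 8 , 20 , 32
Δ³: 12 , 12
Constant third difference = 12, so extend:
32 + 12 = 44;  69 + 44 = 113;  126 + 113 = 239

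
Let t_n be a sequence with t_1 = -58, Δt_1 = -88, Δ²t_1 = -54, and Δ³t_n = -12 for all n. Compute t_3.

-288

Build the table forward from the leading diagonal:
Δ³: -12  -12  -12
Δ²: -54  -66  -78
Δ: -88  -142  -208
t: -58  -146  -288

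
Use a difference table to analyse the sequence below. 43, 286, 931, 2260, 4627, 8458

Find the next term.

243, 645, 1329, 2367, 3831
402, 684, 1038, 1464
282, 354, 426
72, 72
Fourth differences constant at 72.
426 + 72 = 498;  1464 + 498 = 1962;  3831 + 1962 = 5793;  8458 + 5793 = 14251

14251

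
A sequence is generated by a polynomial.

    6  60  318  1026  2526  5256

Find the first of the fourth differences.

96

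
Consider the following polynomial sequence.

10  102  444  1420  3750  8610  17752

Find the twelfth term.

244452

First differences: 92 , 342 , 976 , 2330 , 4860 , 9142
Second differences: 250 , 634 , 1354 , 2530 , 4282
Third differences: 384 , 720 , 1176 , 1752
Fourth differences: 336 , 456 , 576
Fifth differences: 120 , 120
Constant fifth difference = 120, so extend:
576 + 120 = 696;  1752 + 696 = 2448;  4282 + 2448 = 6730;  9142 + 6730 = 15872;  17752 + 15872 = 33624
696 + 120 = 816;  2448 + 816 = 3264;  6730 + 3264 = 9994;  15872 + 9994 = 25866;  33624 + 25866 = 59490
816 + 120 = 936;  3264 + 936 = 4200;  9994 + 4200 = 14194;  25866 + 14194 = 40060;  59490 + 40060 = 99550
936 + 120 = 1056;  4200 + 1056 = 5256;  14194 + 5256 = 19450;  40060 + 19450 = 59510;  99550 + 59510 = 159060
1056 + 120 = 1176;  5256 + 1176 = 6432;  19450 + 6432 = 25882;  59510 + 25882 = 85392;  159060 + 85392 = 244452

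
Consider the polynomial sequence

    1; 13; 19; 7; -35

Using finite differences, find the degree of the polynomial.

3

D1: 12, 6, -12, -42
D2: -6, -18, -30
D3: -12, -12
The third differences are constant, so the polynomial has degree 3.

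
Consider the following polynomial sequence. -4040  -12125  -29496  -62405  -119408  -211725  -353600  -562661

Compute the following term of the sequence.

-860280

Δ: -8085 , -17371 , -32909 , -57003 , -92317 , -141875 , -209061
Δ²: -9286 , -15538 , -24094 , -35314 , -49558 , -67186
Δ³: -6252 , -8556 , -11220 , -14244 , -17628
Δ⁴: -2304 , -2664 , -3024 , -3384
Δ⁵: -360 , -360 , -360
The fifth differences are constant (-360).
-3384 − 360 = -3744;  -17628 − 3744 = -21372;  -67186 − 21372 = -88558;  -209061 − 88558 = -297619;  -562661 − 297619 = -860280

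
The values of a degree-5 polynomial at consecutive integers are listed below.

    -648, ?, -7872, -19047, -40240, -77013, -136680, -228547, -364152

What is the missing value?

-2665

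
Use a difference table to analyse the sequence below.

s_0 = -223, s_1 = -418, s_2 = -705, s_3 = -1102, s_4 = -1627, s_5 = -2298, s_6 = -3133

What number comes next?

D1: -195, -287, -397, -525, -671, -835
D2: -92, -110, -128, -146, -164
D3: -18, -18, -18, -18
The third differences are constant (-18).
-164 − 18 = -182;  -835 − 182 = -1017;  -3133 − 1017 = -4150

-4150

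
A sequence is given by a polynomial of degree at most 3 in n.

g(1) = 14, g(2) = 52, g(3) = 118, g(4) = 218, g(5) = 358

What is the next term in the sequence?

First differences: 38 , 66 , 100 , 140
Second differences: 28 , 34 , 40
Third differences: 6 , 6
Third differences constant at 6.
40 + 6 = 46;  140 + 46 = 186;  358 + 186 = 544

544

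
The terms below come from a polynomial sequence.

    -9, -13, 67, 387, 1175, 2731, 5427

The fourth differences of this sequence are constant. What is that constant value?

72

D1: -4, 80, 320, 788, 1556, 2696
D2: 84, 240, 468, 768, 1140
D3: 156, 228, 300, 372
D4: 72, 72, 72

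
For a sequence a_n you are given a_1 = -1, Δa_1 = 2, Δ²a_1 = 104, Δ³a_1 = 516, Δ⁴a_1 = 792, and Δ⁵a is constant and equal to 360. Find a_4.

833

Build the table forward from the leading diagonal:
Fifth differences: 360, 360, 360, 360
Fourth differences: 792, 1152, 1512, 1872
Third differences: 516, 1308, 2460, 3972
Second differences: 104, 620, 1928, 4388
First differences: 2, 106, 726, 2654
a: -1, 1, 107, 833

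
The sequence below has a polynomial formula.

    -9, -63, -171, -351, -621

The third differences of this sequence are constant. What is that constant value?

-18

First differences: -54, -108, -180, -270
Second differences: -54, -72, -90
Third differences: -18, -18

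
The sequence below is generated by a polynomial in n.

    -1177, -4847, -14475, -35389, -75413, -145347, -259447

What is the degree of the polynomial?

5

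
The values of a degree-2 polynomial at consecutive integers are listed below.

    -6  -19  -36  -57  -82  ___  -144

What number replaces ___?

Using the first 5 terms:
D1: -13  -17  -21  -25
D2: -4  -4  -4
Constant second difference = -4.
Extend forward: -25 − 4 = -29;  -82 − 29 = -111

-111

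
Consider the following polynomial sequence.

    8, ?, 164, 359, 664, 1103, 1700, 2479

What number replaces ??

Using the last 6 terms:
Δ: 195  305  439  597  779
Δ²: 110  134  158  182
Δ³: 24  24  24
Constant third difference = 24.
Extend backward: 110 − 24 = 86;  195 − 86 = 109;  164 − 109 = 55

55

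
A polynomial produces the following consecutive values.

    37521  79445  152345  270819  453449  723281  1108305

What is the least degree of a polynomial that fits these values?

D1: 41924, 72900, 118474, 182630, 269832, 385024
D2: 30976, 45574, 64156, 87202, 115192
D3: 14598, 18582, 23046, 27990
D4: 3984, 4464, 4944
D5: 480, 480
The fifth differences are constant, so the polynomial has degree 5.

5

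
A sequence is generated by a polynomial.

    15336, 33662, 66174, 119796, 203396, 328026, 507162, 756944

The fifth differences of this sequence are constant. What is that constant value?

240

Δ: 18326, 32512, 53622, 83600, 124630, 179136, 249782
Δ²: 14186, 21110, 29978, 41030, 54506, 70646
Δ³: 6924, 8868, 11052, 13476, 16140
Δ⁴: 1944, 2184, 2424, 2664
Δ⁵: 240, 240, 240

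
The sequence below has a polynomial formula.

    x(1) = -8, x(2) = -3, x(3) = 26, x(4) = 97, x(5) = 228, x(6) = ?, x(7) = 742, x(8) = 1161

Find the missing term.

Using the first 5 terms:
5, 29, 71, 131
24, 42, 60
18, 18
Constant third difference = 18.
Extend forward: 60 + 18 = 78;  131 + 78 = 209;  228 + 209 = 437

437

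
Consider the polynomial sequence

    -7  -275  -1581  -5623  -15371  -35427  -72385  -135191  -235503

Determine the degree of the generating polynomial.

First differences: -268, -1306, -4042, -9748, -20056, -36958, -62806, -100312
Second differences: -1038, -2736, -5706, -10308, -16902, -25848, -37506
Third differences: -1698, -2970, -4602, -6594, -8946, -11658
Fourth differences: -1272, -1632, -1992, -2352, -2712
Fifth differences: -360, -360, -360, -360
The fifth differences are constant, so the polynomial has degree 5.

5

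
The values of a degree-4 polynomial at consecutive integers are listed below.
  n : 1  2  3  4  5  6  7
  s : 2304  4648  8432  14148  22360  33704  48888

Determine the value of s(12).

212228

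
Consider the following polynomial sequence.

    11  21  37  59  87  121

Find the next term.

First differences: 10, 16, 22, 28, 34
Second differences: 6, 6, 6, 6
Second differences constant at 6.
34 + 6 = 40;  121 + 40 = 161

161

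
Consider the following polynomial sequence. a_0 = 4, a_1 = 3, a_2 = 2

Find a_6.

-2

-1  -1
Constant first difference = -1, so extend:
2 − 1 = 1
1 − 1 = 0
0 − 1 = -1
-1 − 1 = -2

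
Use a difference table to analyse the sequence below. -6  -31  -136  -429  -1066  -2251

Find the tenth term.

D1: -25 , -105 , -293 , -637 , -1185
D2: -80 , -188 , -344 , -548
D3: -108 , -156 , -204
D4: -48 , -48
The fourth differences are constant (-48).
-204 − 48 = -252;  -548 − 252 = -800;  -1185 − 800 = -1985;  -2251 − 1985 = -4236
-252 − 48 = -300;  -800 − 300 = -1100;  -1985 − 1100 = -3085;  -4236 − 3085 = -7321
-300 − 48 = -348;  -1100 − 348 = -1448;  -3085 − 1448 = -4533;  -7321 − 4533 = -11854
-348 − 48 = -396;  -1448 − 396 = -1844;  -4533 − 1844 = -6377;  -11854 − 6377 = -18231

-18231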